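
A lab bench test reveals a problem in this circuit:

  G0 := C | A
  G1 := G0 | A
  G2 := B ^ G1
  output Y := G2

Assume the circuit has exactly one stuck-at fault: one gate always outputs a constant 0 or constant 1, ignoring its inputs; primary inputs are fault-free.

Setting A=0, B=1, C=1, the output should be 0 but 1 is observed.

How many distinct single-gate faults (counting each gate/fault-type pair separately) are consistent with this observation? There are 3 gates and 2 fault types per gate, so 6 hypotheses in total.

Fault-free: G0=1, G1=1, G2=0 → 0. Observed 1.
  G0 stuck-at-0: output 1 ✓
  G0 stuck-at-1: output 0 ✗
  G1 stuck-at-0: output 1 ✓
  G1 stuck-at-1: output 0 ✗
  G2 stuck-at-0: output 0 ✗
  G2 stuck-at-1: output 1 ✓
Consistent faults: {G0 stuck-at-0, G1 stuck-at-0, G2 stuck-at-1} — 3 in all.

3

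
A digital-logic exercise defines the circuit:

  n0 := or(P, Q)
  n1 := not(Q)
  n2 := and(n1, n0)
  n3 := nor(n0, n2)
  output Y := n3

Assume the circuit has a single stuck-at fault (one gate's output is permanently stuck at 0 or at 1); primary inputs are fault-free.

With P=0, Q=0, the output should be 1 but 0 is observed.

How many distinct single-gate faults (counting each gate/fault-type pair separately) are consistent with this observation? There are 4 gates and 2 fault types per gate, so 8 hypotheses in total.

Fault-free: n0=0, n1=1, n2=0, n3=1 → 1. Observed 0.
  n0 stuck-at-0: output 1 ✗
  n0 stuck-at-1: output 0 ✓
  n1 stuck-at-0: output 1 ✗
  n1 stuck-at-1: output 1 ✗
  n2 stuck-at-0: output 1 ✗
  n2 stuck-at-1: output 0 ✓
  n3 stuck-at-0: output 0 ✓
  n3 stuck-at-1: output 1 ✗
Consistent faults: {n0 stuck-at-1, n2 stuck-at-1, n3 stuck-at-0} — 3 in all.

3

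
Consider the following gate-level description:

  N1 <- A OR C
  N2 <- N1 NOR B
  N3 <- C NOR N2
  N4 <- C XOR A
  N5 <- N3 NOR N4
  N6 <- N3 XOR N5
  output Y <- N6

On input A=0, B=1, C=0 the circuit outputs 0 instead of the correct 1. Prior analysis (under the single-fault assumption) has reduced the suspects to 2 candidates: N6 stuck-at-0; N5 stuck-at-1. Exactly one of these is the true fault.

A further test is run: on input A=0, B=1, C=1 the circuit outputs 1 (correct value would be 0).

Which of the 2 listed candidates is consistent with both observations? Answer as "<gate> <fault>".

N5 stuck-at-1

Evaluate each candidate on input A=0, B=1, C=1:
  N6 stuck-at-0: N1=1, N2=0, N3=0, N4=1, N5=0, N6=0 [stuck-at-0] → 0 — eliminated
  N5 stuck-at-1: N1=1, N2=0, N3=0, N4=1, N5=1 [stuck-at-1], N6=1 → 1 — matches
Only N5 stuck-at-1 reproduces the observed 1.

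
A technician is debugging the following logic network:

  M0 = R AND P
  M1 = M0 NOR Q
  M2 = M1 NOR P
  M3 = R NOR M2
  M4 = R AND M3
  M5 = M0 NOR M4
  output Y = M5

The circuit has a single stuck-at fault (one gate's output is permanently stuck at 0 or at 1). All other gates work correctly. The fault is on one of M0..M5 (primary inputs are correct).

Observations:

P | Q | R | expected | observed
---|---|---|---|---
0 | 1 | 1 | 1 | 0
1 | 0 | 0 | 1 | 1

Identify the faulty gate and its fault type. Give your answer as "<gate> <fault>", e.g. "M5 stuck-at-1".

M3 stuck-at-1

Fault-free values for test 1 (P=0, Q=1, R=1): M0=0, M1=0, M2=1, M3=0, M4=0, M5=1, giving Y=1. Observed 0.
Test 1: faults giving observed 0 are {M0 stuck-at-1, M3 stuck-at-1, M4 stuck-at-1, M5 stuck-at-0}.
Test 2 (P=1, Q=0, R=0): fault-free M0=0, M1=1, M2=0, M3=1, M4=0, M5=1 → 1; observed 1. Eliminates M0 stuck-at-1, M4 stuck-at-1, M5 stuck-at-0.
Only M3 stuck-at-1 is consistent with every test.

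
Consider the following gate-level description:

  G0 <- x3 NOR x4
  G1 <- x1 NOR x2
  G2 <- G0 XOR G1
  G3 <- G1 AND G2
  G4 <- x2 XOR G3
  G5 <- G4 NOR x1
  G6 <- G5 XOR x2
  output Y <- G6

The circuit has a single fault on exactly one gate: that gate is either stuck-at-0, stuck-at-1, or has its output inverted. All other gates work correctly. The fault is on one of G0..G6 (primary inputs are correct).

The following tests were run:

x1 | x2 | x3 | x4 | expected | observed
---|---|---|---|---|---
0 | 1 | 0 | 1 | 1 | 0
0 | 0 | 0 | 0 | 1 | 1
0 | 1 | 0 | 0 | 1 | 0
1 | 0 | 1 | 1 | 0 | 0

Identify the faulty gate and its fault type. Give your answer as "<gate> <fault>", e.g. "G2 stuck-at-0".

Fault-free values for test 1 (x1=0, x2=1, x3=0, x4=1): G0=0, G1=0, G2=0, G3=0, G4=1, G5=0, G6=1, giving Y=1. Observed 0.
Test 1: faults giving observed 0 are {G1 stuck-at-1, G1 inverted output, G3 stuck-at-1, G3 inverted output, G4 stuck-at-0, G4 inverted output, G5 stuck-at-1, G5 inverted output, G6 stuck-at-0, G6 inverted output}.
Test 2 (x1=0, x2=0, x3=0, x4=0): fault-free G0=1, G1=1, G2=0, G3=0, G4=0, G5=1, G6=1 → 1; observed 1. Eliminates G3 stuck-at-1, G3 inverted output, G4 inverted output, G5 inverted output, G6 stuck-at-0, G6 inverted output.
Test 3 (x1=0, x2=1, x3=0, x4=0): fault-free G0=1, G1=0, G2=1, G3=0, G4=1, G5=0, G6=1 → 1; observed 0. Eliminates G1 stuck-at-1, G1 inverted output.
Test 4 (x1=1, x2=0, x3=1, x4=1): fault-free G0=0, G1=0, G2=0, G3=0, G4=0, G5=0, G6=0 → 0; observed 0. Eliminates G5 stuck-at-1.
Only G4 stuck-at-0 is consistent with every test.

G4 stuck-at-0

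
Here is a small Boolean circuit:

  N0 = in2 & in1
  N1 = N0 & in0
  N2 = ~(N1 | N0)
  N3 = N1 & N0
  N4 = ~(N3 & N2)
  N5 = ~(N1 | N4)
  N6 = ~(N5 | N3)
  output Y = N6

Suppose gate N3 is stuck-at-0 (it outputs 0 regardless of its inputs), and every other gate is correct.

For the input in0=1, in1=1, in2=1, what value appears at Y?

1

Propagate with N3 forced: N0=1, N1=1, N2=0, N3=0 [stuck-at-0], N4=1, N5=0, N6=1.
So Y = 1. (Without the fault it would be 0.)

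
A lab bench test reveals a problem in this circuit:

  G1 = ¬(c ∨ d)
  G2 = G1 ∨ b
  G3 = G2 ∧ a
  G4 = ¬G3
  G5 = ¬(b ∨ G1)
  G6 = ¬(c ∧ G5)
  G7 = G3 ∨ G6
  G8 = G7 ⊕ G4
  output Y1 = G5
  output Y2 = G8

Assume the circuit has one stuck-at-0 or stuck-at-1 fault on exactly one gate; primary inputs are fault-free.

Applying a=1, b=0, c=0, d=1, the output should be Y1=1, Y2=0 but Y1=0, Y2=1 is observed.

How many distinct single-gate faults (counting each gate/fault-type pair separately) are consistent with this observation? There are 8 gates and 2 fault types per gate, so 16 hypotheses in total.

1

Fault-free: G1=0, G2=0, G3=0, G4=1, G5=1, G6=1, G7=1, G8=0 → Y1=1, Y2=0. Observed Y1=0, Y2=1.
  G1: stuck-at-1 ✓; others ✗
  G2: none of the 2 fault types match ✗
  G3: none of the 2 fault types match ✗
  G4: none of the 2 fault types match ✗
  G5: none of the 2 fault types match ✗
  G6: none of the 2 fault types match ✗
  G7: none of the 2 fault types match ✗
  G8: none of the 2 fault types match ✗
Consistent faults: {G1 stuck-at-1} — 1 in all.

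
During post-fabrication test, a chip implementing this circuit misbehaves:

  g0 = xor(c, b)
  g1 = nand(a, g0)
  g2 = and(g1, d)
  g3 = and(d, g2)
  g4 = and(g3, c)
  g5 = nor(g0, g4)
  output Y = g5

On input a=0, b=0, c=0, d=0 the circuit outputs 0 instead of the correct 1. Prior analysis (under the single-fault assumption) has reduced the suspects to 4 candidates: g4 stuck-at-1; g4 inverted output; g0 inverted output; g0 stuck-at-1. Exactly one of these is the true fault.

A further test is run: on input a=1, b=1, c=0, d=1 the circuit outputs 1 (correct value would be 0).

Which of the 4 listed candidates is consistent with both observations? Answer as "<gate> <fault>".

Evaluate each candidate on input a=1, b=1, c=0, d=1:
  g4 stuck-at-1: g0=1, g1=0, g2=0, g3=0, g4=1 [stuck-at-1], g5=0 → 0 — eliminated
  g4 inverted output: g0=1, g1=0, g2=0, g3=0, g4=1 [inverted output], g5=0 → 0 — eliminated
  g0 inverted output: g0=0 [inverted output], g1=1, g2=1, g3=1, g4=0, g5=1 → 1 — matches
  g0 stuck-at-1: g0=1 [stuck-at-1], g1=0, g2=0, g3=0, g4=0, g5=0 → 0 — eliminated
Only g0 inverted output reproduces the observed 1.

g0 inverted output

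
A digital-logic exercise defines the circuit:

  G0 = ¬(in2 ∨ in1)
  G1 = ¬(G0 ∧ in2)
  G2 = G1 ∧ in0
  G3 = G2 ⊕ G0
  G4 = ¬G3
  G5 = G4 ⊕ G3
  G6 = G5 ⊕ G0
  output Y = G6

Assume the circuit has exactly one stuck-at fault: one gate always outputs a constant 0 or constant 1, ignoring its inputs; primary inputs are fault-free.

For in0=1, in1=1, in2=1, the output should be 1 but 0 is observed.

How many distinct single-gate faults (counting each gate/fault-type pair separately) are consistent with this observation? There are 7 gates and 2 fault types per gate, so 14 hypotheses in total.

Fault-free: G0=0, G1=1, G2=1, G3=1, G4=0, G5=1, G6=1 → 1. Observed 0.
  G0 stuck-at-0: output 1 ✗
  G0 stuck-at-1: output 0 ✓
  G1 stuck-at-0: output 1 ✗
  G1 stuck-at-1: output 1 ✗
  G2 stuck-at-0: output 1 ✗
  G2 stuck-at-1: output 1 ✗
  G3 stuck-at-0: output 1 ✗
  G3 stuck-at-1: output 1 ✗
  G4 stuck-at-0: output 1 ✗
  G4 stuck-at-1: output 0 ✓
  G5 stuck-at-0: output 0 ✓
  G5 stuck-at-1: output 1 ✗
  G6 stuck-at-0: output 0 ✓
  G6 stuck-at-1: output 1 ✗
Consistent faults: {G0 stuck-at-1, G4 stuck-at-1, G5 stuck-at-0, G6 stuck-at-0} — 4 in all.

4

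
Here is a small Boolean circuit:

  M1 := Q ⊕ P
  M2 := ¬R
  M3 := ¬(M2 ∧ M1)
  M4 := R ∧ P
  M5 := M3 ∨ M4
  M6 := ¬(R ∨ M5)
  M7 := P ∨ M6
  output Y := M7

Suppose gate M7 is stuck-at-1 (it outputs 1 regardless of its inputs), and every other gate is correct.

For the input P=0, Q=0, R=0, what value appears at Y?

Propagate with M7 forced: M1=0, M2=1, M3=1, M4=0, M5=1, M6=0, M7=1 [stuck-at-1].
So Y = 1. (Without the fault it would be 0.)

1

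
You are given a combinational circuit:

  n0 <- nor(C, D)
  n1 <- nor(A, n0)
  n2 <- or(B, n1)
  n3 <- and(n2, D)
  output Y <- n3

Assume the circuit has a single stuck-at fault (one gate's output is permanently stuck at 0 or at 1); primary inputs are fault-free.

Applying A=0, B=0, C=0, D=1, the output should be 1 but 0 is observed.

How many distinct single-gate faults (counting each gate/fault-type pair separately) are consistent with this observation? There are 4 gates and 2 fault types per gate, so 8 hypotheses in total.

4

Fault-free: n0=0, n1=1, n2=1, n3=1 → 1. Observed 0.
  n0 stuck-at-0: output 1 ✗
  n0 stuck-at-1: output 0 ✓
  n1 stuck-at-0: output 0 ✓
  n1 stuck-at-1: output 1 ✗
  n2 stuck-at-0: output 0 ✓
  n2 stuck-at-1: output 1 ✗
  n3 stuck-at-0: output 0 ✓
  n3 stuck-at-1: output 1 ✗
Consistent faults: {n0 stuck-at-1, n1 stuck-at-0, n2 stuck-at-0, n3 stuck-at-0} — 4 in all.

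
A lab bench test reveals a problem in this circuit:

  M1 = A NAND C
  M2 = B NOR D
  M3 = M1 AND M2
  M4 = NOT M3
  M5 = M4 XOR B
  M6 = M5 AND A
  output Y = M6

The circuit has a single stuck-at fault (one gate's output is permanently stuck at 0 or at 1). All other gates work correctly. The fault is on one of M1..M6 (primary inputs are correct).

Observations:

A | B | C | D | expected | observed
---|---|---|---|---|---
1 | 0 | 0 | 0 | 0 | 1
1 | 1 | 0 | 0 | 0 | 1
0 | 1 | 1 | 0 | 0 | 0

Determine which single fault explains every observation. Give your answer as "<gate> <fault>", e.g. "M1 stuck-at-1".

M5 stuck-at-1

Fault-free values for test 1 (A=1, B=0, C=0, D=0): M1=1, M2=1, M3=1, M4=0, M5=0, M6=0, giving Y=0. Observed 1.
Test 1: faults giving observed 1 are {M1 stuck-at-0, M2 stuck-at-0, M3 stuck-at-0, M4 stuck-at-1, M5 stuck-at-1, M6 stuck-at-1}.
Test 2 (A=1, B=1, C=0, D=0): fault-free M1=1, M2=0, M3=0, M4=1, M5=0, M6=0 → 0; observed 1. Eliminates M1 stuck-at-0, M2 stuck-at-0, M3 stuck-at-0, M4 stuck-at-1.
Test 3 (A=0, B=1, C=1, D=0): fault-free M1=1, M2=0, M3=0, M4=1, M5=0, M6=0 → 0; observed 0. Eliminates M6 stuck-at-1.
Only M5 stuck-at-1 is consistent with every test.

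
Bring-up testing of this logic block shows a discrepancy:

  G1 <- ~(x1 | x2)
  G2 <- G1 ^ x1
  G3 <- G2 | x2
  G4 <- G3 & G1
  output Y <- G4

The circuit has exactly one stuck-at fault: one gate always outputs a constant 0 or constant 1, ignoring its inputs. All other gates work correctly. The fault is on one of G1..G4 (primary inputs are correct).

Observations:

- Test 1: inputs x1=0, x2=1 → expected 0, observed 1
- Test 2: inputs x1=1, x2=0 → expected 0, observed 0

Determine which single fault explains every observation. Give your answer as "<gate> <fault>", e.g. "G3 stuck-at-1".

G1 stuck-at-1

Fault-free values for test 1 (x1=0, x2=1): G1=0, G2=0, G3=1, G4=0, giving Y=0. Observed 1.
Test 1: faults giving observed 1 are {G1 stuck-at-1, G4 stuck-at-1}.
Test 2 (x1=1, x2=0): fault-free G1=0, G2=1, G3=1, G4=0 → 0; observed 0. Eliminates G4 stuck-at-1.
Only G1 stuck-at-1 is consistent with every test.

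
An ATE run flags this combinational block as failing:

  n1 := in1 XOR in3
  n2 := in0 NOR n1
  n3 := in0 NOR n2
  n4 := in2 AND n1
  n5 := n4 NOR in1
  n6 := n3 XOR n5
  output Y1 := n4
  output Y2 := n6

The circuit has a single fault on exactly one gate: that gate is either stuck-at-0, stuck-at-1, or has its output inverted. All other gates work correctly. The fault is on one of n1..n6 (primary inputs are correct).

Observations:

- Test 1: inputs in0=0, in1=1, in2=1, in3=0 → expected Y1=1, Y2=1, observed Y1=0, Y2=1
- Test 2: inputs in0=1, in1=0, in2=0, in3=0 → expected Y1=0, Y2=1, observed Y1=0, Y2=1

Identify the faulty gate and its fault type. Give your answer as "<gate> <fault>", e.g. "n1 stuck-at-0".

Fault-free values for test 1 (in0=0, in1=1, in2=1, in3=0): n1=1, n2=0, n3=1, n4=1, n5=0, n6=1, giving Y1=1, Y2=1. Observed Y1=0, Y2=1.
Test 1: faults giving observed Y1=0, Y2=1 are {n4 stuck-at-0, n4 inverted output}.
Test 2 (in0=1, in1=0, in2=0, in3=0): fault-free n1=0, n2=0, n3=0, n4=0, n5=1, n6=1 → Y1=0, Y2=1; observed Y1=0, Y2=1. Eliminates n4 inverted output.
Only n4 stuck-at-0 is consistent with every test.

n4 stuck-at-0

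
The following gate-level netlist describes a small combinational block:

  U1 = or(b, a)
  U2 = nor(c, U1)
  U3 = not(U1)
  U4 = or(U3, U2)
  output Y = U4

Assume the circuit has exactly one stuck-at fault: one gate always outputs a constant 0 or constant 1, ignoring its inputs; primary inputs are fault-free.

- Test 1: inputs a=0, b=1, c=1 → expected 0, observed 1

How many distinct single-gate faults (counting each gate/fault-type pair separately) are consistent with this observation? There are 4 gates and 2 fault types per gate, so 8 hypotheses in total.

Fault-free: U1=1, U2=0, U3=0, U4=0 → 0. Observed 1.
  U1 stuck-at-0: output 1 ✓
  U1 stuck-at-1: output 0 ✗
  U2 stuck-at-0: output 0 ✗
  U2 stuck-at-1: output 1 ✓
  U3 stuck-at-0: output 0 ✗
  U3 stuck-at-1: output 1 ✓
  U4 stuck-at-0: output 0 ✗
  U4 stuck-at-1: output 1 ✓
Consistent faults: {U1 stuck-at-0, U2 stuck-at-1, U3 stuck-at-1, U4 stuck-at-1} — 4 in all.

4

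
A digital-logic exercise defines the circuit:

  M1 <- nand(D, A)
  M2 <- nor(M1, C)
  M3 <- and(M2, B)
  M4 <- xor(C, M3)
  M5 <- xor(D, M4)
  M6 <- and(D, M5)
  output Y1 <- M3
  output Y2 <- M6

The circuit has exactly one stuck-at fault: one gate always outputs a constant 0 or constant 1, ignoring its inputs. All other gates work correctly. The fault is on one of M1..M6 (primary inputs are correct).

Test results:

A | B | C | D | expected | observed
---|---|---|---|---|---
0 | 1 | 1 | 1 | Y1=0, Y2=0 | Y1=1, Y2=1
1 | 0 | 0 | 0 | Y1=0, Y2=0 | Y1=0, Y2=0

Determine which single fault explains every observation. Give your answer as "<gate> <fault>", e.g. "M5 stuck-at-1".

Fault-free values for test 1 (A=0, B=1, C=1, D=1): M1=1, M2=0, M3=0, M4=1, M5=0, M6=0, giving Y1=0, Y2=0. Observed Y1=1, Y2=1.
Test 1: faults giving observed Y1=1, Y2=1 are {M2 stuck-at-1, M3 stuck-at-1}.
Test 2 (A=1, B=0, C=0, D=0): fault-free M1=1, M2=0, M3=0, M4=0, M5=0, M6=0 → Y1=0, Y2=0; observed Y1=0, Y2=0. Eliminates M3 stuck-at-1.
Only M2 stuck-at-1 is consistent with every test.

M2 stuck-at-1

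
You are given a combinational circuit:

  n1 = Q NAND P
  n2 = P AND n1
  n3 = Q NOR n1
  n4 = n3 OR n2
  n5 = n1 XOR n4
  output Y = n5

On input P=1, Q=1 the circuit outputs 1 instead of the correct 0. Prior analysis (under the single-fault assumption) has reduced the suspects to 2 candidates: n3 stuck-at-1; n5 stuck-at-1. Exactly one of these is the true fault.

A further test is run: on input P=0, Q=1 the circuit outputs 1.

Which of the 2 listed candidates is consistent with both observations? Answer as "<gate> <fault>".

n5 stuck-at-1

Evaluate each candidate on input P=0, Q=1:
  n3 stuck-at-1: n1=1, n2=0, n3=1 [stuck-at-1], n4=1, n5=0 → 0 — eliminated
  n5 stuck-at-1: n1=1, n2=0, n3=0, n4=0, n5=1 [stuck-at-1] → 1 — matches
Only n5 stuck-at-1 reproduces the observed 1.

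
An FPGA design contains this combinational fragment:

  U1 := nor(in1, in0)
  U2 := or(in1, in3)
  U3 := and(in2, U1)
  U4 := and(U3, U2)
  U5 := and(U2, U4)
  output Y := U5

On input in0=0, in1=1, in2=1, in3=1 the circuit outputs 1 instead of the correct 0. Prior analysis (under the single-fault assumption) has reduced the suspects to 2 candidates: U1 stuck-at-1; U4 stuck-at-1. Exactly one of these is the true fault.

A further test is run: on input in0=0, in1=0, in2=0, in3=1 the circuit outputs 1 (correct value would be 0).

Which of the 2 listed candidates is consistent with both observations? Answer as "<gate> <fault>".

Evaluate each candidate on input in0=0, in1=0, in2=0, in3=1:
  U1 stuck-at-1: U1=1 [stuck-at-1], U2=1, U3=0, U4=0, U5=0 → 0 — eliminated
  U4 stuck-at-1: U1=1, U2=1, U3=0, U4=1 [stuck-at-1], U5=1 → 1 — matches
Only U4 stuck-at-1 reproduces the observed 1.

U4 stuck-at-1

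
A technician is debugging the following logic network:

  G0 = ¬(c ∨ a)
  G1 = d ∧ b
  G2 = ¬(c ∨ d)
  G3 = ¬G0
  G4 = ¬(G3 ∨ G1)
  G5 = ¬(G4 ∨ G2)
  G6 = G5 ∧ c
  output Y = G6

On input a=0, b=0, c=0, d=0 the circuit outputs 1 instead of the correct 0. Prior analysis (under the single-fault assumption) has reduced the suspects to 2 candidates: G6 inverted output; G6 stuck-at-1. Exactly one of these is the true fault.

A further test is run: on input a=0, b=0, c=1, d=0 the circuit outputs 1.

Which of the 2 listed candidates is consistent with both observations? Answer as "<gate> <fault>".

Evaluate each candidate on input a=0, b=0, c=1, d=0:
  G6 inverted output: G0=0, G1=0, G2=0, G3=1, G4=0, G5=1, G6=0 [inverted output] → 0 — eliminated
  G6 stuck-at-1: G0=0, G1=0, G2=0, G3=1, G4=0, G5=1, G6=1 [stuck-at-1] → 1 — matches
Only G6 stuck-at-1 reproduces the observed 1.

G6 stuck-at-1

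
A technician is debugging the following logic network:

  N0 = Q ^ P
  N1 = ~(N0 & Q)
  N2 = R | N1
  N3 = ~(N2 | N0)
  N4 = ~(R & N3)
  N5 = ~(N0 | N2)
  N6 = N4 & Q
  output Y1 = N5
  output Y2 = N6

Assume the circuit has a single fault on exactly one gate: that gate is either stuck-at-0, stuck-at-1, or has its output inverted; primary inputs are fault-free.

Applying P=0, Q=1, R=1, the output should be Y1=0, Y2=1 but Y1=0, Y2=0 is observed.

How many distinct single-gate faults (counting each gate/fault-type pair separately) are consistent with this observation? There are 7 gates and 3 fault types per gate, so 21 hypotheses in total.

6

Fault-free: N0=1, N1=0, N2=1, N3=0, N4=1, N5=0, N6=1 → Y1=0, Y2=1. Observed Y1=0, Y2=0.
  N0: none of the 3 fault types match ✗
  N1: none of the 3 fault types match ✗
  N2: none of the 3 fault types match ✗
  N3: stuck-at-1, inverted output ✓; others ✗
  N4: stuck-at-0, inverted output ✓; others ✗
  N5: none of the 3 fault types match ✗
  N6: stuck-at-0, inverted output ✓; others ✗
Consistent faults: {N3 stuck-at-1, N3 inverted output, N4 stuck-at-0, N4 inverted output, N6 stuck-at-0, N6 inverted output} — 6 in all.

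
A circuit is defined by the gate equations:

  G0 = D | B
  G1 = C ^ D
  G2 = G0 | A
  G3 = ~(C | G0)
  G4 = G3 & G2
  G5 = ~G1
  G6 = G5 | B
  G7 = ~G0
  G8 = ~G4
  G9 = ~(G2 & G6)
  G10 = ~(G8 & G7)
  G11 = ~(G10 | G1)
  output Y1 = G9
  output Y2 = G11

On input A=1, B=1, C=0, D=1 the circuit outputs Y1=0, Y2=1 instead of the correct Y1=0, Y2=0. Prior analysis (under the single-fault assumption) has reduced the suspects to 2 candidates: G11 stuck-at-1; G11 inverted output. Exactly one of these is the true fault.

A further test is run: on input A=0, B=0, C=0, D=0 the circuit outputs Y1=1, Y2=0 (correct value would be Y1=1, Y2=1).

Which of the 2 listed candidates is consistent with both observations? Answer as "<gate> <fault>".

G11 inverted output

Evaluate each candidate on input A=0, B=0, C=0, D=0:
  G11 stuck-at-1: G0=0, G1=0, G2=0, G3=1, G4=0, G5=1, G6=1, G7=1, G8=1, G9=1, G10=0, G11=1 [stuck-at-1] → Y1=1, Y2=1 — eliminated
  G11 inverted output: G0=0, G1=0, G2=0, G3=1, G4=0, G5=1, G6=1, G7=1, G8=1, G9=1, G10=0, G11=0 [inverted output] → Y1=1, Y2=0 — matches
Only G11 inverted output reproduces the observed Y1=1, Y2=0.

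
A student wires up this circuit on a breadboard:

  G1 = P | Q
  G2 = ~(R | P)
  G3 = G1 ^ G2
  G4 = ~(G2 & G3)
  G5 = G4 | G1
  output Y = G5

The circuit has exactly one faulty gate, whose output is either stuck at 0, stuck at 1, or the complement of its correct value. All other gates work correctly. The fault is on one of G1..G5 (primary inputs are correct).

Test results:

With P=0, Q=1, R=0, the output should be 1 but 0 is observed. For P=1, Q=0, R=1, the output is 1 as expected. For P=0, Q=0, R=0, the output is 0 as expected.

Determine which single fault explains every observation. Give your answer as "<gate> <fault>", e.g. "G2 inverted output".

Fault-free values for test 1 (P=0, Q=1, R=0): G1=1, G2=1, G3=0, G4=1, G5=1, giving Y=1. Observed 0.
Test 1: faults giving observed 0 are {G1 stuck-at-0, G1 inverted output, G5 stuck-at-0, G5 inverted output}.
Test 2 (P=1, Q=0, R=1): fault-free G1=1, G2=0, G3=1, G4=1, G5=1 → 1; observed 1. Eliminates G5 stuck-at-0, G5 inverted output.
Test 3 (P=0, Q=0, R=0): fault-free G1=0, G2=1, G3=1, G4=0, G5=0 → 0; observed 0. Eliminates G1 inverted output.
Only G1 stuck-at-0 is consistent with every test.

G1 stuck-at-0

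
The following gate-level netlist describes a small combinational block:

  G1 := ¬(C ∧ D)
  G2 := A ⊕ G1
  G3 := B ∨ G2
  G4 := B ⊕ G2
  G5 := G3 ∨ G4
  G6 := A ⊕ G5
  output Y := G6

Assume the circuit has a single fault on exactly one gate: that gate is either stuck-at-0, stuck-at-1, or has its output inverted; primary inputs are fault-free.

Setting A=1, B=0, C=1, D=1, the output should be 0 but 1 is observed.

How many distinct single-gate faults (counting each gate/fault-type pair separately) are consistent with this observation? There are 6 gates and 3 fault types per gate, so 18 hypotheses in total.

8

Fault-free: G1=0, G2=1, G3=1, G4=1, G5=1, G6=0 → 0. Observed 1.
  G1: stuck-at-1, inverted output ✓; others ✗
  G2: stuck-at-0, inverted output ✓; others ✗
  G3: none of the 3 fault types match ✗
  G4: none of the 3 fault types match ✗
  G5: stuck-at-0, inverted output ✓; others ✗
  G6: stuck-at-1, inverted output ✓; others ✗
Consistent faults: {G1 stuck-at-1, G1 inverted output, G2 stuck-at-0, G2 inverted output, G5 stuck-at-0, G5 inverted output, G6 stuck-at-1, G6 inverted output} — 8 in all.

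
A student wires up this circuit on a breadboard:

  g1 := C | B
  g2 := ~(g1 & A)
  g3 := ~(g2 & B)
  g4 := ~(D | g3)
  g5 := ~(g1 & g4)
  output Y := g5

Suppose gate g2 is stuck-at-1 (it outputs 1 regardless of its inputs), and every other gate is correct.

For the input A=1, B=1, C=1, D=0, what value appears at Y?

0

Propagate with g2 forced: g1=1, g2=1 [stuck-at-1], g3=0, g4=1, g5=0.
So Y = 0. (Without the fault it would be 1.)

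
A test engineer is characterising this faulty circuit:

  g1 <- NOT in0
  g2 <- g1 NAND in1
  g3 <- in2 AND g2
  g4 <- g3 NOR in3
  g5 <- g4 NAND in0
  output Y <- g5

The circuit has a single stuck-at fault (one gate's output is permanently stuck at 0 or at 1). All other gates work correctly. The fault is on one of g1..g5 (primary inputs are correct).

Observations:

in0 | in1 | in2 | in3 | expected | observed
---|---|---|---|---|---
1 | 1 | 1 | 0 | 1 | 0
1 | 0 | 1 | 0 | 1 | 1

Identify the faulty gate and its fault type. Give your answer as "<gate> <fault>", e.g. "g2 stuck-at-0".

g1 stuck-at-1

Fault-free values for test 1 (in0=1, in1=1, in2=1, in3=0): g1=0, g2=1, g3=1, g4=0, g5=1, giving Y=1. Observed 0.
Test 1: faults giving observed 0 are {g1 stuck-at-1, g2 stuck-at-0, g3 stuck-at-0, g4 stuck-at-1, g5 stuck-at-0}.
Test 2 (in0=1, in1=0, in2=1, in3=0): fault-free g1=0, g2=1, g3=1, g4=0, g5=1 → 1; observed 1. Eliminates g2 stuck-at-0, g3 stuck-at-0, g4 stuck-at-1, g5 stuck-at-0.
Only g1 stuck-at-1 is consistent with every test.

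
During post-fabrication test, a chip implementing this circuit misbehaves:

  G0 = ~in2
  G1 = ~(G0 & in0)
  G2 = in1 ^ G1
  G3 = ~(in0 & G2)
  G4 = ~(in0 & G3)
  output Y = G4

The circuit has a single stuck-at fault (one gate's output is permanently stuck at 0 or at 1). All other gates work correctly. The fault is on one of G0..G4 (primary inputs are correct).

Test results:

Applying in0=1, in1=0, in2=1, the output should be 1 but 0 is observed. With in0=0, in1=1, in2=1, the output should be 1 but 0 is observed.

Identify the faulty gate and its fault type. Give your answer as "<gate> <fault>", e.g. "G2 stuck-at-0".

Fault-free values for test 1 (in0=1, in1=0, in2=1): G0=0, G1=1, G2=1, G3=0, G4=1, giving Y=1. Observed 0.
Test 1: faults giving observed 0 are {G0 stuck-at-1, G1 stuck-at-0, G2 stuck-at-0, G3 stuck-at-1, G4 stuck-at-0}.
Test 2 (in0=0, in1=1, in2=1): fault-free G0=0, G1=1, G2=0, G3=1, G4=1 → 1; observed 0. Eliminates G0 stuck-at-1, G1 stuck-at-0, G2 stuck-at-0, G3 stuck-at-1.
Only G4 stuck-at-0 is consistent with every test.

G4 stuck-at-0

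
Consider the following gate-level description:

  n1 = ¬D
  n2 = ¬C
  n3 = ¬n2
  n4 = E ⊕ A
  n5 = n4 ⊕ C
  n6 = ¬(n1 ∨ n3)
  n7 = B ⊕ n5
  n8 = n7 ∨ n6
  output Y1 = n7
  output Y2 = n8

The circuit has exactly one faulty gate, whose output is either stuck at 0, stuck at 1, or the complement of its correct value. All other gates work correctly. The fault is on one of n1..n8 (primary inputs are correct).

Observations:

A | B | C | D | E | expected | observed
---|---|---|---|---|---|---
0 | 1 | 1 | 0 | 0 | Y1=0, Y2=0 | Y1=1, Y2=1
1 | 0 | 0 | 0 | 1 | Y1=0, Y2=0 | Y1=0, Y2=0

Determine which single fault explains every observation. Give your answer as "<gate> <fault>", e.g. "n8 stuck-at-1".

Fault-free values for test 1 (A=0, B=1, C=1, D=0, E=0): n1=1, n2=0, n3=1, n4=0, n5=1, n6=0, n7=0, n8=0, giving Y1=0, Y2=0. Observed Y1=1, Y2=1.
Test 1: faults giving observed Y1=1, Y2=1 are {n4 stuck-at-1, n4 inverted output, n5 stuck-at-0, n5 inverted output, n7 stuck-at-1, n7 inverted output}.
Test 2 (A=1, B=0, C=0, D=0, E=1): fault-free n1=1, n2=1, n3=0, n4=0, n5=0, n6=0, n7=0, n8=0 → Y1=0, Y2=0; observed Y1=0, Y2=0. Eliminates n4 stuck-at-1, n4 inverted output, n5 inverted output, n7 stuck-at-1, n7 inverted output.
Only n5 stuck-at-0 is consistent with every test.

n5 stuck-at-0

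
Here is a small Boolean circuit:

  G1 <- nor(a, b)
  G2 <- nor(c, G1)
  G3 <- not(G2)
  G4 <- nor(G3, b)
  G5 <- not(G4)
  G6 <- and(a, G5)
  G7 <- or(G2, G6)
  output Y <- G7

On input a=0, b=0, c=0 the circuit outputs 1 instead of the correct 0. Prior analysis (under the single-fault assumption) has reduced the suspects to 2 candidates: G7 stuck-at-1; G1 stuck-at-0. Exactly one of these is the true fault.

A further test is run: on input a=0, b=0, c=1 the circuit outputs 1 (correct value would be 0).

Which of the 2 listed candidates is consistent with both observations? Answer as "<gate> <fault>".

G7 stuck-at-1

Evaluate each candidate on input a=0, b=0, c=1:
  G7 stuck-at-1: G1=1, G2=0, G3=1, G4=0, G5=1, G6=0, G7=1 [stuck-at-1] → 1 — matches
  G1 stuck-at-0: G1=0 [stuck-at-0], G2=0, G3=1, G4=0, G5=1, G6=0, G7=0 → 0 — eliminated
Only G7 stuck-at-1 reproduces the observed 1.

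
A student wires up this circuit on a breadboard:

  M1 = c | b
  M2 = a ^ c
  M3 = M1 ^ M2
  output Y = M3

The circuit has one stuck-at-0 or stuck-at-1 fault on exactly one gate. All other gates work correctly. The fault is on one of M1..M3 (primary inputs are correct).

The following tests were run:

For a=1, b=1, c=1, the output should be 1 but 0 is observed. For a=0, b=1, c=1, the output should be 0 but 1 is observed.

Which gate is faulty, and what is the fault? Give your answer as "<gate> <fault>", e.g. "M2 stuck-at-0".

M1 stuck-at-0

Fault-free values for test 1 (a=1, b=1, c=1): M1=1, M2=0, M3=1, giving Y=1. Observed 0.
Test 1: faults giving observed 0 are {M1 stuck-at-0, M2 stuck-at-1, M3 stuck-at-0}.
Test 2 (a=0, b=1, c=1): fault-free M1=1, M2=1, M3=0 → 0; observed 1. Eliminates M2 stuck-at-1, M3 stuck-at-0.
Only M1 stuck-at-0 is consistent with every test.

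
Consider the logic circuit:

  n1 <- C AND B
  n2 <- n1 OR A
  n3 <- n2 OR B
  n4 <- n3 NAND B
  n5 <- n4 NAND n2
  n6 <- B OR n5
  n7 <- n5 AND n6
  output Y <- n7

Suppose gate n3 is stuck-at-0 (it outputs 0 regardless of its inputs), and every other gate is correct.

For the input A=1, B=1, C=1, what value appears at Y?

0

Propagate with n3 forced: n1=1, n2=1, n3=0 [stuck-at-0], n4=1, n5=0, n6=1, n7=0.
So Y = 0. (Without the fault it would be 1.)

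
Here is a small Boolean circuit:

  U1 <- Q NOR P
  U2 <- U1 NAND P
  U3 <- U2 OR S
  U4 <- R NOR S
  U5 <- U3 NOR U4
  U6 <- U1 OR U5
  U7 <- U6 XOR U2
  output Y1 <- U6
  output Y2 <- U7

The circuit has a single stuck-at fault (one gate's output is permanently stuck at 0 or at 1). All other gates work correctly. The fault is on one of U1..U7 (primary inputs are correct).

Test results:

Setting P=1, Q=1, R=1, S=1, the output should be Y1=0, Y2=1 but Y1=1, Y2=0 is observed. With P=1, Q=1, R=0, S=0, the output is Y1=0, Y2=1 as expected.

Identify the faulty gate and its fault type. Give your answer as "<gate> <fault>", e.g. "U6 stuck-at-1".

U3 stuck-at-0

Fault-free values for test 1 (P=1, Q=1, R=1, S=1): U1=0, U2=1, U3=1, U4=0, U5=0, U6=0, U7=1, giving Y1=0, Y2=1. Observed Y1=1, Y2=0.
Test 1: faults giving observed Y1=1, Y2=0 are {U3 stuck-at-0, U5 stuck-at-1, U6 stuck-at-1}.
Test 2 (P=1, Q=1, R=0, S=0): fault-free U1=0, U2=1, U3=1, U4=1, U5=0, U6=0, U7=1 → Y1=0, Y2=1; observed Y1=0, Y2=1. Eliminates U5 stuck-at-1, U6 stuck-at-1.
Only U3 stuck-at-0 is consistent with every test.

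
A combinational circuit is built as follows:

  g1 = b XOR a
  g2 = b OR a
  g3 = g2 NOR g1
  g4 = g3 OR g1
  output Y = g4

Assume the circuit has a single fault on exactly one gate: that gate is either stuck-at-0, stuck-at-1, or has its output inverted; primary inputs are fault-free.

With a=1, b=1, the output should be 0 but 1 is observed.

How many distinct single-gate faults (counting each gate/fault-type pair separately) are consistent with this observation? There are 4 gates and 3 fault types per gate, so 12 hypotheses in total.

Fault-free: g1=0, g2=1, g3=0, g4=0 → 0. Observed 1.
  g1 stuck-at-0: output 0 ✗
  g1 stuck-at-1: output 1 ✓
  g1 inverted output: output 1 ✓
  g2 stuck-at-0: output 1 ✓
  g2 stuck-at-1: output 0 ✗
  g2 inverted output: output 1 ✓
  g3 stuck-at-0: output 0 ✗
  g3 stuck-at-1: output 1 ✓
  g3 inverted output: output 1 ✓
  g4 stuck-at-0: output 0 ✗
  g4 stuck-at-1: output 1 ✓
  g4 inverted output: output 1 ✓
Consistent faults: {g1 stuck-at-1, g1 inverted output, g2 stuck-at-0, g2 inverted output, g3 stuck-at-1, g3 inverted output, g4 stuck-at-1, g4 inverted output} — 8 in all.

8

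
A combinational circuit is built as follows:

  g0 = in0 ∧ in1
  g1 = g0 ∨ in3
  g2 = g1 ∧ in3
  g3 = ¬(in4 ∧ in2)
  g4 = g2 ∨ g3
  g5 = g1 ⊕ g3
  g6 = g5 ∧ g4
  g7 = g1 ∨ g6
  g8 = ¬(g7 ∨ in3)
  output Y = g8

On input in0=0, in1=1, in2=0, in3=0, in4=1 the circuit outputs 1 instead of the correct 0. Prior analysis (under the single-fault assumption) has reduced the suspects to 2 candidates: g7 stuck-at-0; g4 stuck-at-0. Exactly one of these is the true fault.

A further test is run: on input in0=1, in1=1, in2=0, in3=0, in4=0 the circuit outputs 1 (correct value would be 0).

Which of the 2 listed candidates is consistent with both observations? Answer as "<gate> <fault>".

g7 stuck-at-0

Evaluate each candidate on input in0=1, in1=1, in2=0, in3=0, in4=0:
  g7 stuck-at-0: g0=1, g1=1, g2=0, g3=1, g4=1, g5=0, g6=0, g7=0 [stuck-at-0], g8=1 → 1 — matches
  g4 stuck-at-0: g0=1, g1=1, g2=0, g3=1, g4=0 [stuck-at-0], g5=0, g6=0, g7=1, g8=0 → 0 — eliminated
Only g7 stuck-at-0 reproduces the observed 1.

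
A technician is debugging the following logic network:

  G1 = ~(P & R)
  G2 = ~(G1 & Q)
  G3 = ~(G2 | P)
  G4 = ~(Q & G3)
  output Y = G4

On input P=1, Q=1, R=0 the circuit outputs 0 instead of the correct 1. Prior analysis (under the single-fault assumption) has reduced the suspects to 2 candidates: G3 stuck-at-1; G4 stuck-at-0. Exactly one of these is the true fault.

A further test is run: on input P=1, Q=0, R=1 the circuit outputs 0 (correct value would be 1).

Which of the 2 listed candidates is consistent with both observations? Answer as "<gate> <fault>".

G4 stuck-at-0

Evaluate each candidate on input P=1, Q=0, R=1:
  G3 stuck-at-1: G1=0, G2=1, G3=1 [stuck-at-1], G4=1 → 1 — eliminated
  G4 stuck-at-0: G1=0, G2=1, G3=0, G4=0 [stuck-at-0] → 0 — matches
Only G4 stuck-at-0 reproduces the observed 0.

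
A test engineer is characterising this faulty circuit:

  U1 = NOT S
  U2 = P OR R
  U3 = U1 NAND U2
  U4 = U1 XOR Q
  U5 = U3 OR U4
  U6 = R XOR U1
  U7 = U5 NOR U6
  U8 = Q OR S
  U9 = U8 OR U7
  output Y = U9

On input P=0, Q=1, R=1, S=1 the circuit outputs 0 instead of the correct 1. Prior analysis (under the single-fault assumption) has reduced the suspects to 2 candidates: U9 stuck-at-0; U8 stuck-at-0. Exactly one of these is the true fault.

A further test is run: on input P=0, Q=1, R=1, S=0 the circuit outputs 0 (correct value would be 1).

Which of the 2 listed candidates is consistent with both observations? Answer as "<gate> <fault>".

U9 stuck-at-0

Evaluate each candidate on input P=0, Q=1, R=1, S=0:
  U9 stuck-at-0: U1=1, U2=1, U3=0, U4=0, U5=0, U6=0, U7=1, U8=1, U9=0 [stuck-at-0] → 0 — matches
  U8 stuck-at-0: U1=1, U2=1, U3=0, U4=0, U5=0, U6=0, U7=1, U8=0 [stuck-at-0], U9=1 → 1 — eliminated
Only U9 stuck-at-0 reproduces the observed 0.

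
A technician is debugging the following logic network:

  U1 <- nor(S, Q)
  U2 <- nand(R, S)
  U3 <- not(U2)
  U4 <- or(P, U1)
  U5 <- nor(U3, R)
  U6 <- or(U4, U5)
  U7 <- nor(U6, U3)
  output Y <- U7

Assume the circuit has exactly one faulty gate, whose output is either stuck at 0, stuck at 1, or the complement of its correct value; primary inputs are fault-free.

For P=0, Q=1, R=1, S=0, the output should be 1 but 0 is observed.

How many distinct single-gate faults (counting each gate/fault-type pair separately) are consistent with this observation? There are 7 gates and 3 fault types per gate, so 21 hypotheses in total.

Fault-free: U1=0, U2=1, U3=0, U4=0, U5=0, U6=0, U7=1 → 1. Observed 0.
  U1: stuck-at-1, inverted output ✓; others ✗
  U2: stuck-at-0, inverted output ✓; others ✗
  U3: stuck-at-1, inverted output ✓; others ✗
  U4: stuck-at-1, inverted output ✓; others ✗
  U5: stuck-at-1, inverted output ✓; others ✗
  U6: stuck-at-1, inverted output ✓; others ✗
  U7: stuck-at-0, inverted output ✓; others ✗
Consistent faults: {U1 stuck-at-1, U1 inverted output, U2 stuck-at-0, U2 inverted output, U3 stuck-at-1, U3 inverted output, U4 stuck-at-1, U4 inverted output, U5 stuck-at-1, U5 inverted output, U6 stuck-at-1, U6 inverted output, U7 stuck-at-0, U7 inverted output} — 14 in all.

14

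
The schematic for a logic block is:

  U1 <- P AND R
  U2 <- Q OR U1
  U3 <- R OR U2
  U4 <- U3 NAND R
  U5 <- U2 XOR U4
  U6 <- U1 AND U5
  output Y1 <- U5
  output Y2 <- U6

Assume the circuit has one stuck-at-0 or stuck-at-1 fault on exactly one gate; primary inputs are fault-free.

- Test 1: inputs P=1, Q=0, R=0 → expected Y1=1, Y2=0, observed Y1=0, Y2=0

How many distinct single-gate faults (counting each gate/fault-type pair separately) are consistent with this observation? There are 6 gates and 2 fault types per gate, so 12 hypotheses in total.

Fault-free: U1=0, U2=0, U3=0, U4=1, U5=1, U6=0 → Y1=1, Y2=0. Observed Y1=0, Y2=0.
  U1 stuck-at-0: output Y1=1, Y2=0 ✗
  U1 stuck-at-1: output Y1=0, Y2=0 ✓
  U2 stuck-at-0: output Y1=1, Y2=0 ✗
  U2 stuck-at-1: output Y1=0, Y2=0 ✓
  U3 stuck-at-0: output Y1=1, Y2=0 ✗
  U3 stuck-at-1: output Y1=1, Y2=0 ✗
  U4 stuck-at-0: output Y1=0, Y2=0 ✓
  U4 stuck-at-1: output Y1=1, Y2=0 ✗
  U5 stuck-at-0: output Y1=0, Y2=0 ✓
  U5 stuck-at-1: output Y1=1, Y2=0 ✗
  U6 stuck-at-0: output Y1=1, Y2=0 ✗
  U6 stuck-at-1: output Y1=1, Y2=1 ✗
Consistent faults: {U1 stuck-at-1, U2 stuck-at-1, U4 stuck-at-0, U5 stuck-at-0} — 4 in all.

4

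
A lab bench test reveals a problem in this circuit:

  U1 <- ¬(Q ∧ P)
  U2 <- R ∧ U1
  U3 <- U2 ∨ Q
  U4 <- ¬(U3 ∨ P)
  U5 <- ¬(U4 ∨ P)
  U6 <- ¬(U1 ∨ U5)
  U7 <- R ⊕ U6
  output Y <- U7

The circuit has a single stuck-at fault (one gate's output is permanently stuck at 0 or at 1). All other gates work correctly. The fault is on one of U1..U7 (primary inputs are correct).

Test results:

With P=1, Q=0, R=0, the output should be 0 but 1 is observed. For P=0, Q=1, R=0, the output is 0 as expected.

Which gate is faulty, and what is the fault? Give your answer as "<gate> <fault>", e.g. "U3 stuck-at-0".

Fault-free values for test 1 (P=1, Q=0, R=0): U1=1, U2=0, U3=0, U4=0, U5=0, U6=0, U7=0, giving Y=0. Observed 1.
Test 1: faults giving observed 1 are {U1 stuck-at-0, U6 stuck-at-1, U7 stuck-at-1}.
Test 2 (P=0, Q=1, R=0): fault-free U1=1, U2=0, U3=1, U4=0, U5=1, U6=0, U7=0 → 0; observed 0. Eliminates U6 stuck-at-1, U7 stuck-at-1.
Only U1 stuck-at-0 is consistent with every test.

U1 stuck-at-0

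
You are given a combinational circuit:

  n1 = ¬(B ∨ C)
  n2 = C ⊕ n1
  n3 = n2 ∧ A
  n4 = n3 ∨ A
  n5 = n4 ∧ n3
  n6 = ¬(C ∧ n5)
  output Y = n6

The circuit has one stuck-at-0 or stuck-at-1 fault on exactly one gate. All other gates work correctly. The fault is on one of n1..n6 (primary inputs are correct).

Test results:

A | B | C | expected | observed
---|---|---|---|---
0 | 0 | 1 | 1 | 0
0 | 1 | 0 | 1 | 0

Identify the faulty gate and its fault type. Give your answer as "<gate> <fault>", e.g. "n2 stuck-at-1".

n6 stuck-at-0

Fault-free values for test 1 (A=0, B=0, C=1): n1=0, n2=1, n3=0, n4=0, n5=0, n6=1, giving Y=1. Observed 0.
Test 1: faults giving observed 0 are {n3 stuck-at-1, n5 stuck-at-1, n6 stuck-at-0}.
Test 2 (A=0, B=1, C=0): fault-free n1=0, n2=0, n3=0, n4=0, n5=0, n6=1 → 1; observed 0. Eliminates n3 stuck-at-1, n5 stuck-at-1.
Only n6 stuck-at-0 is consistent with every test.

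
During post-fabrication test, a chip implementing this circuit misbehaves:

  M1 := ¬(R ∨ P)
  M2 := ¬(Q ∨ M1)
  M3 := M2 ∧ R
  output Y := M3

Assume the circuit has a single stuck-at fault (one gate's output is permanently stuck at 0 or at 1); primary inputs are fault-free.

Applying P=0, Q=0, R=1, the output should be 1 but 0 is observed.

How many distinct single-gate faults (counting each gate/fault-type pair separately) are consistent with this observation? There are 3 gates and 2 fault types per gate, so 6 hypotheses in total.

3

Fault-free: M1=0, M2=1, M3=1 → 1. Observed 0.
  M1 stuck-at-0: output 1 ✗
  M1 stuck-at-1: output 0 ✓
  M2 stuck-at-0: output 0 ✓
  M2 stuck-at-1: output 1 ✗
  M3 stuck-at-0: output 0 ✓
  M3 stuck-at-1: output 1 ✗
Consistent faults: {M1 stuck-at-1, M2 stuck-at-0, M3 stuck-at-0} — 3 in all.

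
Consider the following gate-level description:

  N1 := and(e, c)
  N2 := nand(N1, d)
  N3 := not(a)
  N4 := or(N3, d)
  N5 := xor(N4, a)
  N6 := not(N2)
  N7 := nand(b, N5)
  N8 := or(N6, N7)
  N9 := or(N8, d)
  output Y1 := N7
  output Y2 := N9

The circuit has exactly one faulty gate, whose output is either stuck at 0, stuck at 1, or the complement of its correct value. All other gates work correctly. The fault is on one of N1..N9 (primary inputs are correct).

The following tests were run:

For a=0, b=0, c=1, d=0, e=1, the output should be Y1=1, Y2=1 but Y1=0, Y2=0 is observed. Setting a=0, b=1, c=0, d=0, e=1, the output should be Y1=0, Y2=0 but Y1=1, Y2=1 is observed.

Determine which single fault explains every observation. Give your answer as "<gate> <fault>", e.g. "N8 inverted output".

N7 inverted output

Fault-free values for test 1 (a=0, b=0, c=1, d=0, e=1): N1=1, N2=1, N3=1, N4=1, N5=1, N6=0, N7=1, N8=1, N9=1, giving Y1=1, Y2=1. Observed Y1=0, Y2=0.
Test 1: faults giving observed Y1=0, Y2=0 are {N7 stuck-at-0, N7 inverted output}.
Test 2 (a=0, b=1, c=0, d=0, e=1): fault-free N1=0, N2=1, N3=1, N4=1, N5=1, N6=0, N7=0, N8=0, N9=0 → Y1=0, Y2=0; observed Y1=1, Y2=1. Eliminates N7 stuck-at-0.
Only N7 inverted output is consistent with every test.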